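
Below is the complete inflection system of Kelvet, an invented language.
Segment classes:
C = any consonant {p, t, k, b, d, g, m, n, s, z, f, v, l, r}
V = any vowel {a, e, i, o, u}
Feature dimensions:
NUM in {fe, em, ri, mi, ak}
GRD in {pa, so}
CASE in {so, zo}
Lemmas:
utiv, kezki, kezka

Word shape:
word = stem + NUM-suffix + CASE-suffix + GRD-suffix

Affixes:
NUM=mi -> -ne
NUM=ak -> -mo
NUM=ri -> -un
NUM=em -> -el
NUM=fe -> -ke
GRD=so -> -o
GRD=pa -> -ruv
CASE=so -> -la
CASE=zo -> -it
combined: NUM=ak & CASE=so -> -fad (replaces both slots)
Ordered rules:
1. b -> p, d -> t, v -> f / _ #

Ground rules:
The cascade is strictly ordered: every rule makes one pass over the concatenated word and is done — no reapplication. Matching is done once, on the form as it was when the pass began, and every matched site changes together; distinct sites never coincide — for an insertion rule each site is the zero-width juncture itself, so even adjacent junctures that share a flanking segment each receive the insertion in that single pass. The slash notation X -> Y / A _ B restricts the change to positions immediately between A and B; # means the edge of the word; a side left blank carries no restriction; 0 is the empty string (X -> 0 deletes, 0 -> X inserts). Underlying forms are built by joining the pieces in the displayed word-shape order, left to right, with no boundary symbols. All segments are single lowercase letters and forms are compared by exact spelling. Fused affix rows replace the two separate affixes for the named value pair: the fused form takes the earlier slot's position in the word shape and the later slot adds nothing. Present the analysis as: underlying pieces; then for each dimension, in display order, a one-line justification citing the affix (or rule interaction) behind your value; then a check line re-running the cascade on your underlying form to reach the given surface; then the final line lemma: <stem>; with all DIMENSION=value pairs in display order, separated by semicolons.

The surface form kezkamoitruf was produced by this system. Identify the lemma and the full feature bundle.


underlying: kezka-mo-it-ruv
NUM=ak - signalled by the affix -mo
GRD=pa - signalled by the affix -ruv
CASE=zo - signalled by the affix -it
check: kezkamoitruv -> kezkamoitruf
lemma: kezka; NUM=ak; GRD=pa; CASE=zo


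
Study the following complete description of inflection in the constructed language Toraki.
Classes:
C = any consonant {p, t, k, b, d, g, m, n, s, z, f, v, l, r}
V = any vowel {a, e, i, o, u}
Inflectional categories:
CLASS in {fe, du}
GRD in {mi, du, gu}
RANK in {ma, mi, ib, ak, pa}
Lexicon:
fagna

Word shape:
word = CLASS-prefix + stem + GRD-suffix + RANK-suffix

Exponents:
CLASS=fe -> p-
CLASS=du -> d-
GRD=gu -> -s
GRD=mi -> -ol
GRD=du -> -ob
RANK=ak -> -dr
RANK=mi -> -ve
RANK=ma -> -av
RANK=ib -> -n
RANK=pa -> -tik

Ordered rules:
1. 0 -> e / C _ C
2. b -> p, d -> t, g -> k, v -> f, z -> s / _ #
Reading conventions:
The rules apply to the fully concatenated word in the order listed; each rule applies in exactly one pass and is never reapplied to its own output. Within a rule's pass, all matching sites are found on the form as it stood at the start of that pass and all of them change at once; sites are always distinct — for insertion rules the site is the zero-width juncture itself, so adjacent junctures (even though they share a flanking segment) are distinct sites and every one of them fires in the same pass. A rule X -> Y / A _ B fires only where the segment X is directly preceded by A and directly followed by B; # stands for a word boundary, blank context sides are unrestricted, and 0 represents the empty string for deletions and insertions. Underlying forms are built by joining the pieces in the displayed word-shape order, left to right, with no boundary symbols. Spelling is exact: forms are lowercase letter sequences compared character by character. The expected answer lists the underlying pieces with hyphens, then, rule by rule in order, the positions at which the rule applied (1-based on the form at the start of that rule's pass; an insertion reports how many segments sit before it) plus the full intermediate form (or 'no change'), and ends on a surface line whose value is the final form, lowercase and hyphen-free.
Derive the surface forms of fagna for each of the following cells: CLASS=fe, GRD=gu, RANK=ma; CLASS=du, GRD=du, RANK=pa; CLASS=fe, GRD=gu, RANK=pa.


cell CLASS=fe, GRD=gu, RANK=ma:
underlying: p-fagna-s-av
1. 0 -> e / C _ C: inserts after position(s) 1, 4: pefagenasav
2. b -> p, d -> t, g -> k, v -> f, z -> s / _ #: fires at position(s) 11: pefagenasaf
surface: pefagenasaf

cell CLASS=du, GRD=du, RANK=pa:
underlying: d-fagna-ob-tik
1. 0 -> e / C _ C: inserts after position(s) 1, 4, 8: defagenaobetik
2. b -> p, d -> t, g -> k, v -> f, z -> s / _ #: no change
surface: defagenaobetik

cell CLASS=fe, GRD=gu, RANK=pa:
underlying: p-fagna-s-tik
1. 0 -> e / C _ C: inserts after position(s) 1, 4, 7: pefagenasetik
2. b -> p, d -> t, g -> k, v -> f, z -> s / _ #: no change
surface: pefagenasetik


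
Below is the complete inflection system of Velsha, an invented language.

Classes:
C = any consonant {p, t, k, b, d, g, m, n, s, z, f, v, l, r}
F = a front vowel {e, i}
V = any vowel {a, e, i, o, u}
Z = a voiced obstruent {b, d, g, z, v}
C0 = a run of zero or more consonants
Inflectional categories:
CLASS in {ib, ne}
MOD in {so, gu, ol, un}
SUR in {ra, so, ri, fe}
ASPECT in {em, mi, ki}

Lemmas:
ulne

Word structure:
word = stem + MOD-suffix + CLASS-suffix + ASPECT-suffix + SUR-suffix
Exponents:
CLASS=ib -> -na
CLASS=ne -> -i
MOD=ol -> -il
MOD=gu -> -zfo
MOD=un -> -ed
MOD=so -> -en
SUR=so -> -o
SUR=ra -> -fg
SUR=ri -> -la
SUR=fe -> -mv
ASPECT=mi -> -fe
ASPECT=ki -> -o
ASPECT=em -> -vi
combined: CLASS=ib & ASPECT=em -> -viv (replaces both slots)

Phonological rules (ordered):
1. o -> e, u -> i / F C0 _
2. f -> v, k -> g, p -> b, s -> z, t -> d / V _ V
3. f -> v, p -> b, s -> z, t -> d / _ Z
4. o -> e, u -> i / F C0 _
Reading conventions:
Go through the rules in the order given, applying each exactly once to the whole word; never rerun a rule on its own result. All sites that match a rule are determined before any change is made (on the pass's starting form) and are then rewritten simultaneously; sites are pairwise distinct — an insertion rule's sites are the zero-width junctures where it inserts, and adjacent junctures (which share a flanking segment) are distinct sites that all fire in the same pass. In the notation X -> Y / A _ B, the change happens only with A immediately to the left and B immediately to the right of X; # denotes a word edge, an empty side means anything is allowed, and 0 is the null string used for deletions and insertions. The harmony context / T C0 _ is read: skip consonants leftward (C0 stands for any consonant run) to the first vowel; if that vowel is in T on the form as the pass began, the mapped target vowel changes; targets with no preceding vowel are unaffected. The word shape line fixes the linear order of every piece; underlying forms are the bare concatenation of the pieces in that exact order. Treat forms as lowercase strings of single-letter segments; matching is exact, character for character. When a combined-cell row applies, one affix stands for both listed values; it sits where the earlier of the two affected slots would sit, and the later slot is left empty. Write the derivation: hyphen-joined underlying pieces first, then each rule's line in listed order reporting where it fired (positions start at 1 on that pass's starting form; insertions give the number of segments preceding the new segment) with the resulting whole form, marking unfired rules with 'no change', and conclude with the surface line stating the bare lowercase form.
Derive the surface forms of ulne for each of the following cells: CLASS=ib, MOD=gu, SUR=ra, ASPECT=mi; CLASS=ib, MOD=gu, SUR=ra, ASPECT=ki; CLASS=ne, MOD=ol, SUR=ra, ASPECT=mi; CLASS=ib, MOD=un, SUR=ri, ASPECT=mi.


cell CLASS=ib, MOD=gu, SUR=ra, ASPECT=mi:
underlying: ulne-zfo-na-fe-fg
1. o -> e, u -> i / F C0 _: fires at position(s) 7: ulnezfenafefg
2. f -> v, k -> g, p -> b, s -> z, t -> d / V _ V: fires at position(s) 10: ulnezfenavefg
3. f -> v, p -> b, s -> z, t -> d / _ Z: fires at position(s) 12: ulnezfenavevg
4. o -> e, u -> i / F C0 _: no change
surface: ulnezfenavevg

cell CLASS=ib, MOD=gu, SUR=ra, ASPECT=ki:
underlying: ulne-zfo-na-o-fg
1. o -> e, u -> i / F C0 _: fires at position(s) 7: ulnezfenaofg
2. f -> v, k -> g, p -> b, s -> z, t -> d / V _ V: no change
3. f -> v, p -> b, s -> z, t -> d / _ Z: fires at position(s) 11: ulnezfenaovg
4. o -> e, u -> i / F C0 _: no change
surface: ulnezfenaovg

cell CLASS=ne, MOD=ol, SUR=ra, ASPECT=mi:
underlying: ulne-il-i-fe-fg
1. o -> e, u -> i / F C0 _: no change
2. f -> v, k -> g, p -> b, s -> z, t -> d / V _ V: fires at position(s) 8: ulneilivefg
3. f -> v, p -> b, s -> z, t -> d / _ Z: fires at position(s) 10: ulneilivevg
4. o -> e, u -> i / F C0 _: no change
surface: ulneilivevg

cell CLASS=ib, MOD=un, SUR=ri, ASPECT=mi:
underlying: ulne-ed-na-fe-la
1. o -> e, u -> i / F C0 _: no change
2. f -> v, k -> g, p -> b, s -> z, t -> d / V _ V: fires at position(s) 9: ulneednavela
3. f -> v, p -> b, s -> z, t -> d / _ Z: no change
4. o -> e, u -> i / F C0 _: no change
surface: ulneednavela


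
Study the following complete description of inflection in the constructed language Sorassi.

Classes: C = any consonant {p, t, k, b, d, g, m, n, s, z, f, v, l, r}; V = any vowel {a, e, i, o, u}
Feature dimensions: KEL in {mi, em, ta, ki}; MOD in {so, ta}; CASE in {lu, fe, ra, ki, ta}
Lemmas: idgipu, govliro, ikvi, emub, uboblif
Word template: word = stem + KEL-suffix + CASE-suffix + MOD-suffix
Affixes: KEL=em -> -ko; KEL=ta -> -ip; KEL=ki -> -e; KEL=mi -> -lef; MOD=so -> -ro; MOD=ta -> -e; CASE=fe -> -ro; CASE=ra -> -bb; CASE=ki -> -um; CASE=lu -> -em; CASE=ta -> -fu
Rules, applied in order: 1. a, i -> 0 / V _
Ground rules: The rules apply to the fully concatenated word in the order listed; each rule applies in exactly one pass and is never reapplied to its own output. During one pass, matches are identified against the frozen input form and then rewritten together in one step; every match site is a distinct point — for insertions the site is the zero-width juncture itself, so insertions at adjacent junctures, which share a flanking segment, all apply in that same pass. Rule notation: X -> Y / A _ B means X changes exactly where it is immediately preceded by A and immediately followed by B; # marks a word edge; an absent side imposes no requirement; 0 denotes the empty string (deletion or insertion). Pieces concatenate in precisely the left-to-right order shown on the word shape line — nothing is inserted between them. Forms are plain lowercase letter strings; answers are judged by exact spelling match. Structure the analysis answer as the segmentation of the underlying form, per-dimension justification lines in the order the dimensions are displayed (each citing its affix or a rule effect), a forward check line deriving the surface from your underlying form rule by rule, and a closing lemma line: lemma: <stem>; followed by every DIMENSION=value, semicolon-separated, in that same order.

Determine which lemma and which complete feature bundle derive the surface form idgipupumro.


underlying: idgipu-ip-um-ro
KEL=ta - signalled by the affix -ip
MOD=so - signalled by the affix -ro
CASE=ki - signalled by the affix -um
check: idgipuipumro -> idgipupumro
lemma: idgipu; KEL=ta; MOD=so; CASE=ki


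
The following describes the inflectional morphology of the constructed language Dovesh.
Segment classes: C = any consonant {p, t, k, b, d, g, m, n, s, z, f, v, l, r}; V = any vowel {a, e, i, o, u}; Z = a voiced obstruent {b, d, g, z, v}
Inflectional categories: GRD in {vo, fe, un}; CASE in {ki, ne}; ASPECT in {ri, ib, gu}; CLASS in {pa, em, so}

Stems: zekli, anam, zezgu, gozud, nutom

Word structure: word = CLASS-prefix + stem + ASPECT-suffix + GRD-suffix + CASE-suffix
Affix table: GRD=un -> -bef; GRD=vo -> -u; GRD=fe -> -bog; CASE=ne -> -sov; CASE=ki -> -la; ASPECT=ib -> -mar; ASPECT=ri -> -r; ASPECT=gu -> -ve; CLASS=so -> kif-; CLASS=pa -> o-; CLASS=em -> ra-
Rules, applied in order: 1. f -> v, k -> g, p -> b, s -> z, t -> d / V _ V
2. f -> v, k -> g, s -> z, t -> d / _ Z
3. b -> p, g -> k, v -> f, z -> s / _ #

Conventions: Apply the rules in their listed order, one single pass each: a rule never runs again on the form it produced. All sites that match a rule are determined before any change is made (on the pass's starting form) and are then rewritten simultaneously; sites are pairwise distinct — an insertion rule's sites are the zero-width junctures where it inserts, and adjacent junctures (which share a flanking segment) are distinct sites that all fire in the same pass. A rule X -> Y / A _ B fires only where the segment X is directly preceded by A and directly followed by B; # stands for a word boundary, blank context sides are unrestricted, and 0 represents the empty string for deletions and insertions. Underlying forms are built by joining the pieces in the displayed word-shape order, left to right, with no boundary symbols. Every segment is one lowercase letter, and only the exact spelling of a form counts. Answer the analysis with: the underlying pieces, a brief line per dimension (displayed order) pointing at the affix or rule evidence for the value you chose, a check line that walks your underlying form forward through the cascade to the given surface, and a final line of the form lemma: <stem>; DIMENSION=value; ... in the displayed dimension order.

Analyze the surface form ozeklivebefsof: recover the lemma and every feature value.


underlying: o-zekli-ve-bef-sov
GRD=un - signalled by the affix -bef
CASE=ne - signalled by the affix -sov
ASPECT=gu - signalled by the affix -ve
CLASS=pa - signalled by the affix o-
check: ozeklivebefsov -> ozeklivebefsov -> ozeklivebefsov -> ozeklivebefsof
lemma: zekli; GRD=un; CASE=ne; ASPECT=gu; CLASS=pa


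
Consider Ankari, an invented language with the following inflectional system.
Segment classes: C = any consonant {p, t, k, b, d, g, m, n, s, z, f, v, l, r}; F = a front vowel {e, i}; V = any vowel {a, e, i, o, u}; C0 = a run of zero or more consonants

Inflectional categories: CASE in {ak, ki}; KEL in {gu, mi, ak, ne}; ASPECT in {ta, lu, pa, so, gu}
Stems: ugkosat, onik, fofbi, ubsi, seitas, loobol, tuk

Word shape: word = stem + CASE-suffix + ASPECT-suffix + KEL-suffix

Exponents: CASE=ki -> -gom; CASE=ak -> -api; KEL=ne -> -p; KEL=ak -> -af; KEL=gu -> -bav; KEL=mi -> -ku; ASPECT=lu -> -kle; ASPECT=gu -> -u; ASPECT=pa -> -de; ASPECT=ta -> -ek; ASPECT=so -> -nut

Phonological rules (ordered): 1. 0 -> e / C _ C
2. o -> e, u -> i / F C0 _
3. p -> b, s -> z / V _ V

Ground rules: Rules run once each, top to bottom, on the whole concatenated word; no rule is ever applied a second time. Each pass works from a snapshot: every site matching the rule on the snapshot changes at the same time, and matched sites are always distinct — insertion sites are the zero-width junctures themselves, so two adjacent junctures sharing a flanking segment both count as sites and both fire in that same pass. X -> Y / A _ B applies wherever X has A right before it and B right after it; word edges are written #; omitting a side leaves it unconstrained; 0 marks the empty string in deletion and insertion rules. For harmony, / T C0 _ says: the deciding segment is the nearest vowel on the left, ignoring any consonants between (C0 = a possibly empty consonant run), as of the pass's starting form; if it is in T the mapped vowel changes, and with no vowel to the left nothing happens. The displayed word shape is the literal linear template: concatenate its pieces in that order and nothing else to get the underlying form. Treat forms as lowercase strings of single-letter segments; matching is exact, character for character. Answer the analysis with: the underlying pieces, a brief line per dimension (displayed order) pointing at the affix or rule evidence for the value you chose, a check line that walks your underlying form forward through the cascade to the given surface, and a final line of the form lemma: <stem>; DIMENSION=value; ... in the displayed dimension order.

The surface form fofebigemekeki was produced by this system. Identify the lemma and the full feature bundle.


underlying: fofbi-gom-ek-ku
CASE=ki - signalled by the affix -gom
KEL=mi - signalled by the affix -ku
ASPECT=ta - signalled by the affix -ek
check: fofbigomekku -> fofebigomekeku -> fofebigemekeki -> fofebigemekeki
lemma: fofbi; CASE=ki; KEL=mi; ASPECT=ta


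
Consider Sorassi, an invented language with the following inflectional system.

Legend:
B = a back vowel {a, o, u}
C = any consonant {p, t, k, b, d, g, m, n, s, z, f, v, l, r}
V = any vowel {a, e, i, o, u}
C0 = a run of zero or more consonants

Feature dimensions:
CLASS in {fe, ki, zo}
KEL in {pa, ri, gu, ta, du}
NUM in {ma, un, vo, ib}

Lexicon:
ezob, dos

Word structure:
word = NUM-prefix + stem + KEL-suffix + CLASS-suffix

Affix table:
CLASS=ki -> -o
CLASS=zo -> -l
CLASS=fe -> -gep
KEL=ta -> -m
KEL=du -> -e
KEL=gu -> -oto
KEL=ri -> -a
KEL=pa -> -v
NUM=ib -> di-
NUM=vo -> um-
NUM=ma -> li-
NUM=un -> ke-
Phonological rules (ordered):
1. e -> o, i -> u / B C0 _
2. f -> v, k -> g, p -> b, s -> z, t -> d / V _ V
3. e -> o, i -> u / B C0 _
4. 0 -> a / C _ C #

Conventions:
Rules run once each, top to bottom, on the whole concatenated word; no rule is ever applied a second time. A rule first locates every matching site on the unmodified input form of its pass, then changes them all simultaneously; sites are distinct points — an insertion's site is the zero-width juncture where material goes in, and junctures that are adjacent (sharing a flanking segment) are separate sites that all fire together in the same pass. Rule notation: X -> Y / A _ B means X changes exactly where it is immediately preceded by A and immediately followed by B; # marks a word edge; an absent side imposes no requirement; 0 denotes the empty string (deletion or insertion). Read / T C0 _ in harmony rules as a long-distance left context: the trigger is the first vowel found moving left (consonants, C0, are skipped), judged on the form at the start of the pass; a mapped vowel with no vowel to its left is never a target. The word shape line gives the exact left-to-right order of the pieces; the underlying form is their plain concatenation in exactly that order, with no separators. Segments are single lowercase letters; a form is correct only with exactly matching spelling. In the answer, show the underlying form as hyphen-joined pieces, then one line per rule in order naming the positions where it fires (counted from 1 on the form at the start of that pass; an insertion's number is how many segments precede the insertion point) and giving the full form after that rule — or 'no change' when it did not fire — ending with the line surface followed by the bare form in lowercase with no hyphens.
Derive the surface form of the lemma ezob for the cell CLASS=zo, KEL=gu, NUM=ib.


underlying: di-ezob-oto-l
1. e -> o, i -> u / B C0 _: no change
2. f -> v, k -> g, p -> b, s -> z, t -> d / V _ V: fires at position(s) 8: diezobodol
3. e -> o, i -> u / B C0 _: no change
4. 0 -> a / C _ C #: no change
surface: diezobodol


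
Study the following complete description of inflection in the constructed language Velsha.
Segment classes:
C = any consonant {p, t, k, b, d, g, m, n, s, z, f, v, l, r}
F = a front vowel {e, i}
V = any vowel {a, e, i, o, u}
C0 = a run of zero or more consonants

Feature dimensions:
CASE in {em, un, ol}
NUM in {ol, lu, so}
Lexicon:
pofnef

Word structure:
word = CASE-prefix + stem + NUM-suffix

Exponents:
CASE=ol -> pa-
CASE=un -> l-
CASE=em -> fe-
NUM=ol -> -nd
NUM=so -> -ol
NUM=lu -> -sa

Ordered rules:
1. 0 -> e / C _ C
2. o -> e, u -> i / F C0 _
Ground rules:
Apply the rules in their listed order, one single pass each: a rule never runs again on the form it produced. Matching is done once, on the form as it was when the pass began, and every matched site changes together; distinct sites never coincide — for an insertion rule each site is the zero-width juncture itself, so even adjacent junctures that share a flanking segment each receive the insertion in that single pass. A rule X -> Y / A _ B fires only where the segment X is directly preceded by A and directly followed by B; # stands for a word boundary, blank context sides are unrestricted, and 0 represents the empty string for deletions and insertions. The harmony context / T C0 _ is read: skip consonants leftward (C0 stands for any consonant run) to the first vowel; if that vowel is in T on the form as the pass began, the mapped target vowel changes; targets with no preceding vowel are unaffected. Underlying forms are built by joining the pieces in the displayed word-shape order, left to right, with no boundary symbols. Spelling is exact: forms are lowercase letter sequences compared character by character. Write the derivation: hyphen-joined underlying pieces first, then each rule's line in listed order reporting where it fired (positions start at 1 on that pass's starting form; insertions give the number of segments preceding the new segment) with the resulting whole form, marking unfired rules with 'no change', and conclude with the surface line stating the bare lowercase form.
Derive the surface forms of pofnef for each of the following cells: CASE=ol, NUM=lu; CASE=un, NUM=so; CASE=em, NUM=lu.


cell CASE=ol, NUM=lu:
underlying: pa-pofnef-sa
1. 0 -> e / C _ C: inserts after position(s) 5, 8: papofenefesa
2. o -> e, u -> i / F C0 _: no change
surface: papofenefesa

cell CASE=un, NUM=so:
underlying: l-pofnef-ol
1. 0 -> e / C _ C: inserts after position(s) 1, 4: lepofenefol
2. o -> e, u -> i / F C0 _: fires at position(s) 4, 10: lepefenefel
surface: lepefenefel

cell CASE=em, NUM=lu:
underlying: fe-pofnef-sa
1. 0 -> e / C _ C: inserts after position(s) 5, 8: fepofenefesa
2. o -> e, u -> i / F C0 _: fires at position(s) 4: fepefenefesa
surface: fepefenefesa


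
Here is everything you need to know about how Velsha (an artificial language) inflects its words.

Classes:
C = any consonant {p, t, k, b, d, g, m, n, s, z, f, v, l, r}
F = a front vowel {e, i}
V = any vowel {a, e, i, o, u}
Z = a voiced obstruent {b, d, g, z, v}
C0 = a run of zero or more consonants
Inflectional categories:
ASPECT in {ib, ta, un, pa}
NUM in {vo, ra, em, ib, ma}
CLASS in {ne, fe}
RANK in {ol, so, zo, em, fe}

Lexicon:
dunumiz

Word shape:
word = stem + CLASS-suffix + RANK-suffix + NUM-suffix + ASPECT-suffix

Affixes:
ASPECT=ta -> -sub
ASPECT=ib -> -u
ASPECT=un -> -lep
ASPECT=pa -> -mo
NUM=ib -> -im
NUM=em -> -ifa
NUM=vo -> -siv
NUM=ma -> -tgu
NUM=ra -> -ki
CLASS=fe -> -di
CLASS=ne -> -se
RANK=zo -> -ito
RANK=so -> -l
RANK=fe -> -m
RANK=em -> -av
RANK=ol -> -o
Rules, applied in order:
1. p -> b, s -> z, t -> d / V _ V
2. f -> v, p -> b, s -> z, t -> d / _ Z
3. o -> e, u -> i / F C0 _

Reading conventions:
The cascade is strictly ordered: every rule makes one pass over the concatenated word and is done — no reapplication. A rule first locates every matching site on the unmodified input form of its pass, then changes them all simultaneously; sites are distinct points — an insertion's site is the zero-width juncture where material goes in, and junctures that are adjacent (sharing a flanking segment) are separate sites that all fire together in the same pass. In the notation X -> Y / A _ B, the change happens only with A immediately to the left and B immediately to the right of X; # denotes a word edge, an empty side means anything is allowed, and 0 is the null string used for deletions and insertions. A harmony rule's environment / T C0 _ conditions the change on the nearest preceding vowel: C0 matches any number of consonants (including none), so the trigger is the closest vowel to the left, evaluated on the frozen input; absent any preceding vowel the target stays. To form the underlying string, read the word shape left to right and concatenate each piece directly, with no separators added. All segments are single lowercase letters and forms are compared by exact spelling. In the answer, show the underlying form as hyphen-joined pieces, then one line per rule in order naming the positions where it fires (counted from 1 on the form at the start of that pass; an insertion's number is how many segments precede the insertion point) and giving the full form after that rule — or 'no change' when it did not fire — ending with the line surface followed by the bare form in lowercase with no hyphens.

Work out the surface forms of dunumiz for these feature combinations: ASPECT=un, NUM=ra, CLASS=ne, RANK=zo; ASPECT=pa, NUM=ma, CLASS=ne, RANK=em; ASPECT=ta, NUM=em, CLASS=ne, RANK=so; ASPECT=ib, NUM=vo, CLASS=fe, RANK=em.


cell ASPECT=un, NUM=ra, CLASS=ne, RANK=zo:
underlying: dunumiz-se-ito-ki-lep
1. p -> b, s -> z, t -> d / V _ V: fires at position(s) 11: dunumizseidokilep
2. f -> v, p -> b, s -> z, t -> d / _ Z: no change
3. o -> e, u -> i / F C0 _: fires at position(s) 12: dunumizseidekilep
surface: dunumizseidekilep

cell ASPECT=pa, NUM=ma, CLASS=ne, RANK=em:
underlying: dunumiz-se-av-tgu-mo
1. p -> b, s -> z, t -> d / V _ V: no change
2. f -> v, p -> b, s -> z, t -> d / _ Z: fires at position(s) 12: dunumizseavdgumo
3. o -> e, u -> i / F C0 _: no change
surface: dunumizseavdgumo

cell ASPECT=ta, NUM=em, CLASS=ne, RANK=so:
underlying: dunumiz-se-l-ifa-sub
1. p -> b, s -> z, t -> d / V _ V: fires at position(s) 14: dunumizselifazub
2. f -> v, p -> b, s -> z, t -> d / _ Z: no change
3. o -> e, u -> i / F C0 _: no change
surface: dunumizselifazub

cell ASPECT=ib, NUM=vo, CLASS=fe, RANK=em:
underlying: dunumiz-di-av-siv-u
1. p -> b, s -> z, t -> d / V _ V: no change
2. f -> v, p -> b, s -> z, t -> d / _ Z: no change
3. o -> e, u -> i / F C0 _: fires at position(s) 15: dunumizdiavsivi
surface: dunumizdiavsivi


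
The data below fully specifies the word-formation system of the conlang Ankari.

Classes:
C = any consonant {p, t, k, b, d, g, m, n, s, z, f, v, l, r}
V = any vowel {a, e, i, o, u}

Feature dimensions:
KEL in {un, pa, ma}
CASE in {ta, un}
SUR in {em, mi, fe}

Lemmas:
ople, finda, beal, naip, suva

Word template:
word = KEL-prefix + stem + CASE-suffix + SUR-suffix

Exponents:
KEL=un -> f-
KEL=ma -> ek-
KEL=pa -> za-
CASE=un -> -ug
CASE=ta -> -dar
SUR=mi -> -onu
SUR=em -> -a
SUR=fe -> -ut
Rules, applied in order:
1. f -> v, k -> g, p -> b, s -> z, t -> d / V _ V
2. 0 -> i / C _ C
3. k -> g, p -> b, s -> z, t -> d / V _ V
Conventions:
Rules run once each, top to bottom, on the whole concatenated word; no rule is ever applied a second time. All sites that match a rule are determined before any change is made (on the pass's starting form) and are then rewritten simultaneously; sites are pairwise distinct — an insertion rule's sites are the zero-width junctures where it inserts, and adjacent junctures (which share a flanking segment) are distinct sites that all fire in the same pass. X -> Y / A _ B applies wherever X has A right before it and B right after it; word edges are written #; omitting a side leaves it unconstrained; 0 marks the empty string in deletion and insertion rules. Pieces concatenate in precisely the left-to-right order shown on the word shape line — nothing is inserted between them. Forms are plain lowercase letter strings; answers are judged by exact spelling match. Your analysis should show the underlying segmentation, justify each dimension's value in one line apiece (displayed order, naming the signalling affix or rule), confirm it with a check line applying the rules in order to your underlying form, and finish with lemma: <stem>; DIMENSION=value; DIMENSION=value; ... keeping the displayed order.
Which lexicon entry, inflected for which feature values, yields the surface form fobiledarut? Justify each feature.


underlying: f-ople-dar-ut
KEL=un - signalled by the affix f-
CASE=ta - signalled by the affix -dar
SUR=fe - signalled by the affix -ut
check: fopledarut -> fopledarut -> fopiledarut -> fobiledarut
lemma: ople; KEL=un; CASE=ta; SUR=fe


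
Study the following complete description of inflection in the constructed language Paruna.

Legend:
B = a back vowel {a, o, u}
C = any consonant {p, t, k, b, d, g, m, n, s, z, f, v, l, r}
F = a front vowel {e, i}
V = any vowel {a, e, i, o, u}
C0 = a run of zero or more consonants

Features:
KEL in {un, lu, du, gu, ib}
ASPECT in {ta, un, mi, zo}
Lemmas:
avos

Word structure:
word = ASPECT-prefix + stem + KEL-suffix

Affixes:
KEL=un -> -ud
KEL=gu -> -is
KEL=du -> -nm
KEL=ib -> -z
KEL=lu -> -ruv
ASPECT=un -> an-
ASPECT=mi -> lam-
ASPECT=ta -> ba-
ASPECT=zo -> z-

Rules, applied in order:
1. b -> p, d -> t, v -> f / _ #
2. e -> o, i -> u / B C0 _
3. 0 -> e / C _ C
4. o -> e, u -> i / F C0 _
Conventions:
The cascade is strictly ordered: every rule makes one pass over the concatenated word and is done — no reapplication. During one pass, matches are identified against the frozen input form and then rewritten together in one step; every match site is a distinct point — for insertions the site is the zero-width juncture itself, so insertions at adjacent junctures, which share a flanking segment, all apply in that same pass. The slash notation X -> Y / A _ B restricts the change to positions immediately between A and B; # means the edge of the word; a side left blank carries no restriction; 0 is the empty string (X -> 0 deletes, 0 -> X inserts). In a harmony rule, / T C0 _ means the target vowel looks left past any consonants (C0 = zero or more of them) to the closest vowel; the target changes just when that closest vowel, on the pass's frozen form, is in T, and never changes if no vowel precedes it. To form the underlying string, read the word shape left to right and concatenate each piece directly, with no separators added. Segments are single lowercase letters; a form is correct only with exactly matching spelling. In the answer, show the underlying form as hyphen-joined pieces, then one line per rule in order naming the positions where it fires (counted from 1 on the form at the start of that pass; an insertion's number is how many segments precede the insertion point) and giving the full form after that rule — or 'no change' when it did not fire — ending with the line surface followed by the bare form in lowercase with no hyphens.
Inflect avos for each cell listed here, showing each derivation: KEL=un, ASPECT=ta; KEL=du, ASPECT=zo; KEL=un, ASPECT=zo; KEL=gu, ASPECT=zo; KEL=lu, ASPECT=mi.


cell KEL=un, ASPECT=ta:
underlying: ba-avos-ud
1. b -> p, d -> t, v -> f / _ #: fires at position(s) 8: baavosut
2. e -> o, i -> u / B C0 _: no change
3. 0 -> e / C _ C: no change
4. o -> e, u -> i / F C0 _: no change
surface: baavosut

cell KEL=du, ASPECT=zo:
underlying: z-avos-nm
1. b -> p, d -> t, v -> f / _ #: no change
2. e -> o, i -> u / B C0 _: no change
3. 0 -> e / C _ C: inserts after position(s) 5, 6: zavosenem
4. o -> e, u -> i / F C0 _: no change
surface: zavosenem

cell KEL=un, ASPECT=zo:
underlying: z-avos-ud
1. b -> p, d -> t, v -> f / _ #: fires at position(s) 7: zavosut
2. e -> o, i -> u / B C0 _: no change
3. 0 -> e / C _ C: no change
4. o -> e, u -> i / F C0 _: no change
surface: zavosut

cell KEL=gu, ASPECT=zo:
underlying: z-avos-is
1. b -> p, d -> t, v -> f / _ #: no change
2. e -> o, i -> u / B C0 _: fires at position(s) 6: zavosus
3. 0 -> e / C _ C: no change
4. o -> e, u -> i / F C0 _: no change
surface: zavosus

cell KEL=lu, ASPECT=mi:
underlying: lam-avos-ruv
1. b -> p, d -> t, v -> f / _ #: fires at position(s) 10: lamavosruf
2. e -> o, i -> u / B C0 _: no change
3. 0 -> e / C _ C: inserts after position(s) 7: lamavoseruf
4. o -> e, u -> i / F C0 _: fires at position(s) 10: lamavoserif
surface: lamavoserif


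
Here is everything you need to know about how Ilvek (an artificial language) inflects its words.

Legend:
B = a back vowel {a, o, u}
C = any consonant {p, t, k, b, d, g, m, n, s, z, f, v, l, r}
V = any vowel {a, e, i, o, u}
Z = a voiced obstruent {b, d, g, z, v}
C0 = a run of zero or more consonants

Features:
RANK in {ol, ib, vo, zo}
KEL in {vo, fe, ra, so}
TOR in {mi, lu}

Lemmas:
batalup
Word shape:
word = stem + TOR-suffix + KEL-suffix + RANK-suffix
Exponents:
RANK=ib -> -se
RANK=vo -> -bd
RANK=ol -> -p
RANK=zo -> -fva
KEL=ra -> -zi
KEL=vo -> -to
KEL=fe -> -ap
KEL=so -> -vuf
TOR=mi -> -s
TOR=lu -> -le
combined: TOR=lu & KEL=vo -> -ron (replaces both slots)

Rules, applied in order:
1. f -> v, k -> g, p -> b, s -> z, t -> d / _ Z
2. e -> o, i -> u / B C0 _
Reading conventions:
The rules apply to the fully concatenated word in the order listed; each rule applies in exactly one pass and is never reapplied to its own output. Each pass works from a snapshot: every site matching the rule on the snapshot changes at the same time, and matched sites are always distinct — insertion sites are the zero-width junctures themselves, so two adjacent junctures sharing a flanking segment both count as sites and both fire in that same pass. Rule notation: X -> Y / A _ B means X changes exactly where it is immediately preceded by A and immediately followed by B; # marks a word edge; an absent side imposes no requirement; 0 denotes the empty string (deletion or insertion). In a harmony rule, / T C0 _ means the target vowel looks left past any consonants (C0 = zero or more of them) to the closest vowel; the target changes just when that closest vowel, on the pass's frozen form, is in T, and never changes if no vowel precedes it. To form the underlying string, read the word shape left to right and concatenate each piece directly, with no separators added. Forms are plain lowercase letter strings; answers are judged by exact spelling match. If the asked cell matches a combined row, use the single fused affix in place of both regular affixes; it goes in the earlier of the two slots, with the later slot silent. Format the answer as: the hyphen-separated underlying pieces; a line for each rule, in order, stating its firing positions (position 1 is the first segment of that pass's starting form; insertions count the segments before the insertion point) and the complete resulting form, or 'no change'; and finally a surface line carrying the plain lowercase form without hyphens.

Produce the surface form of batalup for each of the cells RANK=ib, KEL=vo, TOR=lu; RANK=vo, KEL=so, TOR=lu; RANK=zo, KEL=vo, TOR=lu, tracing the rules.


cell RANK=ib, KEL=vo, TOR=lu:
underlying: batalup-ron-se
1. f -> v, k -> g, p -> b, s -> z, t -> d / _ Z: no change
2. e -> o, i -> u / B C0 _: fires at position(s) 12: batalupronso
surface: batalupronso

cell RANK=vo, KEL=so, TOR=lu:
underlying: batalup-le-vuf-bd
1. f -> v, k -> g, p -> b, s -> z, t -> d / _ Z: fires at position(s) 12: bataluplevuvbd
2. e -> o, i -> u / B C0 _: fires at position(s) 9: bataluplovuvbd
surface: bataluplovuvbd

cell RANK=zo, KEL=vo, TOR=lu:
underlying: batalup-ron-fva
1. f -> v, k -> g, p -> b, s -> z, t -> d / _ Z: fires at position(s) 11: batalupronvva
2. e -> o, i -> u / B C0 _: no change
surface: batalupronvva


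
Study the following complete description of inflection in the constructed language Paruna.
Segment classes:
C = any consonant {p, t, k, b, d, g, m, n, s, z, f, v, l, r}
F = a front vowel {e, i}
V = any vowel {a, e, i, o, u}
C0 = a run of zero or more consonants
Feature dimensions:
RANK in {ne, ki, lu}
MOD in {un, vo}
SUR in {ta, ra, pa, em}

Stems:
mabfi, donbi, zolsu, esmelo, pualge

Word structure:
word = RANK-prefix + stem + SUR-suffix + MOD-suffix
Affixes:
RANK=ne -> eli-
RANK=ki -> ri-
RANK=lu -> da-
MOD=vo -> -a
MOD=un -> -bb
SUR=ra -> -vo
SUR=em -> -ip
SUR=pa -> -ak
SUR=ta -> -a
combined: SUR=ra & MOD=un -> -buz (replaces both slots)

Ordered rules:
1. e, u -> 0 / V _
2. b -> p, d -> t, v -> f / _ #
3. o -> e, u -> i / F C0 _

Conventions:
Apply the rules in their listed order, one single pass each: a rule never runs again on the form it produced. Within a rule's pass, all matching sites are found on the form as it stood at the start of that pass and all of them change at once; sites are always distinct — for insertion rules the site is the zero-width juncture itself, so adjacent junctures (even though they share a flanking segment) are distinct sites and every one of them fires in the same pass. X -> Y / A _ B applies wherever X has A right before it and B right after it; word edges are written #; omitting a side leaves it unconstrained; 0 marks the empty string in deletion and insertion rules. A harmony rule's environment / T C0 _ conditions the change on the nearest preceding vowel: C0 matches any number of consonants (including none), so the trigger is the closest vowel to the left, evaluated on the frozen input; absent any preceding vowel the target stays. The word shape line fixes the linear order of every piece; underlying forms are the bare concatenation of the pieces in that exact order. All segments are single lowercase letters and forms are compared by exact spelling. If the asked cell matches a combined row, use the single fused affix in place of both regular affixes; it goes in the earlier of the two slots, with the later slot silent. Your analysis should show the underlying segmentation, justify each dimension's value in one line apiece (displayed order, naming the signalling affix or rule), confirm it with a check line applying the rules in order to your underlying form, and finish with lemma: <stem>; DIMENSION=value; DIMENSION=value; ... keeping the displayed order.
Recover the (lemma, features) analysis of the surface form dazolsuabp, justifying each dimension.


underlying: da-zolsu-a-bb
RANK=lu - signalled by the affix da-
MOD=un - signalled by the affix -bb
SUR=ta - signalled by the affix -a
check: dazolsuabb -> dazolsuabb -> dazolsuabp -> dazolsuabp
lemma: zolsu; RANK=lu; MOD=un; SUR=ta


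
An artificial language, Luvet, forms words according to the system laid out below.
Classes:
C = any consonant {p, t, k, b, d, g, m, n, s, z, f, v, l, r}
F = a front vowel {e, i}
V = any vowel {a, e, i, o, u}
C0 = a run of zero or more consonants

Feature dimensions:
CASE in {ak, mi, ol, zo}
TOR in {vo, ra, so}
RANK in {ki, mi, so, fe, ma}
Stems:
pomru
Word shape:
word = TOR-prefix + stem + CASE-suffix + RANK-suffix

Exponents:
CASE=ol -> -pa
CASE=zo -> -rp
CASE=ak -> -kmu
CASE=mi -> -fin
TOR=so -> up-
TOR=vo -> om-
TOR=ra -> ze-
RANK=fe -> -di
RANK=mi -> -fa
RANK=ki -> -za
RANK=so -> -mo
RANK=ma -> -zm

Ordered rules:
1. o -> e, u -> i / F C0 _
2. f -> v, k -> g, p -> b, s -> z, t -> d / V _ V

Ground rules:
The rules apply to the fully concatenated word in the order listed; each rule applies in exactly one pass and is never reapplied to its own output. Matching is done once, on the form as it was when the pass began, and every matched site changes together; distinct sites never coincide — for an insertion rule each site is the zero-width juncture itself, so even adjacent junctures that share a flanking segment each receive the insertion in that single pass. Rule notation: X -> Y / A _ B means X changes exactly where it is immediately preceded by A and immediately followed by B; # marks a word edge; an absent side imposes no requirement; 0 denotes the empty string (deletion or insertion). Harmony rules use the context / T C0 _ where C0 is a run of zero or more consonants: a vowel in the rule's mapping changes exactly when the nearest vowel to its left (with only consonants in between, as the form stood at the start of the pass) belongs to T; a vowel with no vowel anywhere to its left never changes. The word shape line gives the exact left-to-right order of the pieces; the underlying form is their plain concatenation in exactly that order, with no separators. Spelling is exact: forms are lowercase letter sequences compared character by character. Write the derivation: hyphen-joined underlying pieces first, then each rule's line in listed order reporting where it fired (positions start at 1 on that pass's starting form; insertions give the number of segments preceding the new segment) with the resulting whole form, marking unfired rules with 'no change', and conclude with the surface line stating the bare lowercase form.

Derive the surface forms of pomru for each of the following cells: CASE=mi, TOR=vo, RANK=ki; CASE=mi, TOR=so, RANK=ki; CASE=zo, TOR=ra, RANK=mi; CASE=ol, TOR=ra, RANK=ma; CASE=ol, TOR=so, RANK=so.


cell CASE=mi, TOR=vo, RANK=ki:
underlying: om-pomru-fin-za
1. o -> e, u -> i / F C0 _: no change
2. f -> v, k -> g, p -> b, s -> z, t -> d / V _ V: fires at position(s) 8: ompomruvinza
surface: ompomruvinza

cell CASE=mi, TOR=so, RANK=ki:
underlying: up-pomru-fin-za
1. o -> e, u -> i / F C0 _: no change
2. f -> v, k -> g, p -> b, s -> z, t -> d / V _ V: fires at position(s) 8: uppomruvinza
surface: uppomruvinza

cell CASE=zo, TOR=ra, RANK=mi:
underlying: ze-pomru-rp-fa
1. o -> e, u -> i / F C0 _: fires at position(s) 4: zepemrurpfa
2. f -> v, k -> g, p -> b, s -> z, t -> d / V _ V: fires at position(s) 3: zebemrurpfa
surface: zebemrurpfa

cell CASE=ol, TOR=ra, RANK=ma:
underlying: ze-pomru-pa-zm
1. o -> e, u -> i / F C0 _: fires at position(s) 4: zepemrupazm
2. f -> v, k -> g, p -> b, s -> z, t -> d / V _ V: fires at position(s) 3, 8: zebemrubazm
surface: zebemrubazm

cell CASE=ol, TOR=so, RANK=so:
underlying: up-pomru-pa-mo
1. o -> e, u -> i / F C0 _: no change
2. f -> v, k -> g, p -> b, s -> z, t -> d / V _ V: fires at position(s) 8: uppomrubamo
surface: uppomrubamo
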